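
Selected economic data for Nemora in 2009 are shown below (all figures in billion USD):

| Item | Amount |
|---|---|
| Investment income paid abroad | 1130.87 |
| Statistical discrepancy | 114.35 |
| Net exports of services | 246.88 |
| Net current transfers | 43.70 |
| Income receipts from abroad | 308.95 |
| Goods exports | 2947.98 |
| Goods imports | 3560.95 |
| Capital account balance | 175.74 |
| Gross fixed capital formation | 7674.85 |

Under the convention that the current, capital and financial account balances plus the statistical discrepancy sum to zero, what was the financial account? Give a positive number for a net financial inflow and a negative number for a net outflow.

Goods balance = 2947.98 - 3560.95 = -612.97
Services balance = 246.88
Trade balance (goods + services) = -612.97 + 246.88 = -366.09
Net primary income = 308.95 - 1130.87 = -821.92
Net secondary income = 43.70
Current account = -366.09 + (-821.92) + 43.70 = -1144.31
Financial account = -(-1144.31 + 175.74 + 114.35) = 854.22

854.22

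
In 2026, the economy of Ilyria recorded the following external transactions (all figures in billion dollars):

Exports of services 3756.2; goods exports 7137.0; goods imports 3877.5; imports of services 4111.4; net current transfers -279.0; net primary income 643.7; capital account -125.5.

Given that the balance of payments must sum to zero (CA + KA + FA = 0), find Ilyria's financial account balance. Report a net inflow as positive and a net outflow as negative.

Goods balance = 7137.0 - 3877.5 = 3259.5
Services balance = 3756.2 - 4111.4 = -355.2
Trade balance (goods + services) = 3259.5 + (-355.2) = 2904.3
Net primary income = 643.7
Net secondary income = -279.0
Current account = 2904.3 + 643.7 + (-279.0) = 3269.0
Financial account = -(3269.0 + (-125.5)) = -3143.5

-3143.5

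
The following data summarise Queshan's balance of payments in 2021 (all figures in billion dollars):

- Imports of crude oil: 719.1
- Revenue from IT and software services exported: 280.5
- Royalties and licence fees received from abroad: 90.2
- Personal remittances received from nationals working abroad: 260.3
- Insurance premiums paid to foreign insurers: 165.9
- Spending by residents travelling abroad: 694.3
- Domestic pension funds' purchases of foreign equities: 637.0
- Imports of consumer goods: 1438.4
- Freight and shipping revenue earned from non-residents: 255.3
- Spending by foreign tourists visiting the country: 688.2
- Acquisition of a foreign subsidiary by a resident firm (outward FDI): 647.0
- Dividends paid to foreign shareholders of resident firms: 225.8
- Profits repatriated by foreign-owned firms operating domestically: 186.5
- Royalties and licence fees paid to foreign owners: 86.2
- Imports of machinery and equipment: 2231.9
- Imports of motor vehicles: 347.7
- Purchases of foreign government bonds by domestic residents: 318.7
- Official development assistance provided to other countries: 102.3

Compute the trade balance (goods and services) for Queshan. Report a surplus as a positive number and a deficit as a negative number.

Goods: -1438.4 - 2231.9 - 347.7 - 719.1 = -4737.1
Services: 280.5 + 688.2 - 86.2 - 694.3 + 255.3 - 165.9 + 90.2 = 367.8
Trade balance = -4737.1 + 367.8 = -4369.3
(Excluded from the trade balance — secondary income: personal remittances received from nationals working abroad 260.3, official development assistance provided to other countries 102.3; financial account: domestic pension funds' purchases of foreign equities 637.0, acquisition of a foreign subsidiary by a resident firm (outward FDI) 647.0, purchases of foreign government bonds by domestic residents 318.7; primary income: dividends paid to foreign shareholders of resident firms 225.8, profits repatriated by foreign-owned firms operating domestically 186.5.)

-4369.3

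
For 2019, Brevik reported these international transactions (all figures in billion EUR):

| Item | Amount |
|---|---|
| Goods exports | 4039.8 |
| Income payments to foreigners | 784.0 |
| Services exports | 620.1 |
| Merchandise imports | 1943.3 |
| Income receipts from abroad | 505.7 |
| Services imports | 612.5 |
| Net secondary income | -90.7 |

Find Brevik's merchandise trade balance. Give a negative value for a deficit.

2096.5

Goods balance = 4039.8 - 1943.3 = 2096.5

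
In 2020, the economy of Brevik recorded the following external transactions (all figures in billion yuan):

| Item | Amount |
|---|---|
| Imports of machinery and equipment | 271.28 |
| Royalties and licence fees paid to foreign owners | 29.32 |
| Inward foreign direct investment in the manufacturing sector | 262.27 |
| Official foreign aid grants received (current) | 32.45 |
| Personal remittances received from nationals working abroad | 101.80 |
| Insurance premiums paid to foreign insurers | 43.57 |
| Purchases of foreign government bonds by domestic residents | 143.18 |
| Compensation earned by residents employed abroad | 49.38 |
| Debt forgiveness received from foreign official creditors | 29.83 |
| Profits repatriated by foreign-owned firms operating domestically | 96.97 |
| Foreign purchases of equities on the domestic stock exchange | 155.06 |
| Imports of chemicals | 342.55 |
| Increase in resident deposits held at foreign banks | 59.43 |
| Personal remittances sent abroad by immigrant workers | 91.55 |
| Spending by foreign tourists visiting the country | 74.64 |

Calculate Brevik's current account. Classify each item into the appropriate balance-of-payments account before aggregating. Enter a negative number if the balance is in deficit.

Goods: -271.28 - 342.55 = -613.83
Services: -29.32 + 74.64 - 43.57 = 1.75
Primary income: 49.38 - 96.97 = -47.59
Secondary income: 32.45 + 101.80 - 91.55 = 42.70
Current account = (-613.83) + 1.75 + (-47.59) + 42.70 = -616.97
(Excluded from the current account — financial account: inward foreign direct investment in the manufacturing sector 262.27, purchases of foreign government bonds by domestic residents 143.18, foreign purchases of equities on the domestic stock exchange 155.06, increase in resident deposits held at foreign banks 59.43; capital account: debt forgiveness received from foreign official creditors 29.83.)

-616.97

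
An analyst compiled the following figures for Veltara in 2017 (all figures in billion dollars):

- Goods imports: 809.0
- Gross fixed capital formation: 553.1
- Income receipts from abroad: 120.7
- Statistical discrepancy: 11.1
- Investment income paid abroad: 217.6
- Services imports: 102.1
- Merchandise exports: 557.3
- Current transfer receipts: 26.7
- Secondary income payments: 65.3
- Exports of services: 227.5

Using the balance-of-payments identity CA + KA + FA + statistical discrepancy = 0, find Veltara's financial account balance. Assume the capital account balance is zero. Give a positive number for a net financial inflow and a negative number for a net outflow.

Goods balance = 557.3 - 809.0 = -251.7
Services balance = 227.5 - 102.1 = 125.4
Trade balance (goods + services) = -251.7 + 125.4 = -126.3
Net primary income = 120.7 - 217.6 = -96.9
Net secondary income = 26.7 - 65.3 = -38.6
Current account = -126.3 + (-96.9) + (-38.6) = -261.8
Financial account = -(-261.8 + 11.1) = 250.7

250.7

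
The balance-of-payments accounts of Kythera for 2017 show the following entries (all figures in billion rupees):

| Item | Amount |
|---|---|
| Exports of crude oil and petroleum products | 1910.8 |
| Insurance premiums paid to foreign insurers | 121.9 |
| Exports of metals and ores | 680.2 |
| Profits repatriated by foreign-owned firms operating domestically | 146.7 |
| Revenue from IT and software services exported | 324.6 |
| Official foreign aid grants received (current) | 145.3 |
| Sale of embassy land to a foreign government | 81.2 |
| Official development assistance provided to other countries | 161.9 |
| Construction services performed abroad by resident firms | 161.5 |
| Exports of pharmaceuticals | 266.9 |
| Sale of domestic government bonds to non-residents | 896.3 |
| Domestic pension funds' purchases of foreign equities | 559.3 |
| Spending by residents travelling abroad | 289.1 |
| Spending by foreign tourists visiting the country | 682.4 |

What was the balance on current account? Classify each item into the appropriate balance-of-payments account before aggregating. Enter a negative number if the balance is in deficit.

Goods: 1910.8 + 680.2 + 266.9 = 2857.9
Services: 682.4 + 161.5 + 324.6 - 289.1 - 121.9 = 757.5
Primary income: -146.7
Secondary income: 145.3 - 161.9 = -16.6
Current account = 2857.9 + 757.5 + (-146.7) + (-16.6) = 3452.1
(Excluded from the current account — capital account: sale of embassy land to a foreign government 81.2; financial account: sale of domestic government bonds to non-residents 896.3, domestic pension funds' purchases of foreign equities 559.3.)

3452.1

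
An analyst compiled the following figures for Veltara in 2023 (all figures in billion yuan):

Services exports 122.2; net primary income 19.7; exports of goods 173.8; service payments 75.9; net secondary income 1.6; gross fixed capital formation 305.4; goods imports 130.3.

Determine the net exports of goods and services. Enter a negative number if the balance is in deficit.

89.8

Goods balance = 173.8 - 130.3 = 43.5
Services balance = 122.2 - 75.9 = 46.3
Trade balance (goods + services) = 43.5 + 46.3 = 89.8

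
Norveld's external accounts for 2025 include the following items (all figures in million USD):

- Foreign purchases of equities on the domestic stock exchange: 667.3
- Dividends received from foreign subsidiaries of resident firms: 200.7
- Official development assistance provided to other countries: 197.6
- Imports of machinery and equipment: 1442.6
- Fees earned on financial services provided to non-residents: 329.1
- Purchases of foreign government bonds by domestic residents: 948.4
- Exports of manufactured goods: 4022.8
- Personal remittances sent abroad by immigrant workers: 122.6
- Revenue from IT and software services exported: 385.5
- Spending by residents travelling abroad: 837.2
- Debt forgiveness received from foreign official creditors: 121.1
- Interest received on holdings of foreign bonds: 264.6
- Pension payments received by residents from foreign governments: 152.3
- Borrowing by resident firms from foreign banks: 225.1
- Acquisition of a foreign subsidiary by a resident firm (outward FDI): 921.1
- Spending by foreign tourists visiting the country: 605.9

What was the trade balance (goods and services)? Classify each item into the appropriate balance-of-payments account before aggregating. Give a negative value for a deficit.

3063.5

Goods: -1442.6 + 4022.8 = 2580.2
Services: 385.5 - 837.2 + 605.9 + 329.1 = 483.3
Trade balance = 2580.2 + 483.3 = 3063.5
(Excluded from the trade balance — financial account: foreign purchases of equities on the domestic stock exchange 667.3, purchases of foreign government bonds by domestic residents 948.4, borrowing by resident firms from foreign banks 225.1, acquisition of a foreign subsidiary by a resident firm (outward FDI) 921.1; primary income: dividends received from foreign subsidiaries of resident firms 200.7, interest received on holdings of foreign bonds 264.6; secondary income: official development assistance provided to other countries 197.6, personal remittances sent abroad by immigrant workers 122.6, pension payments received by residents from foreign governments 152.3; capital account: debt forgiveness received from foreign official creditors 121.1.)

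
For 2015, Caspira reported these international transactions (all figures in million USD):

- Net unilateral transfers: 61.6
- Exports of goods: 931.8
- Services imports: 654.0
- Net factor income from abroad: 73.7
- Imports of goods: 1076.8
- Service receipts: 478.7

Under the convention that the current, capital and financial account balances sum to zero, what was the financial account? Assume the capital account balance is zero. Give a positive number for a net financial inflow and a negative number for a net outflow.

Goods balance = 931.8 - 1076.8 = -145.0
Services balance = 478.7 - 654.0 = -175.3
Trade balance (goods + services) = -145.0 + (-175.3) = -320.3
Net primary income = 73.7
Net secondary income = 61.6
Current account = -320.3 + 73.7 + 61.6 = -185.0
Financial account = -(-185.0) = 185.0

185.0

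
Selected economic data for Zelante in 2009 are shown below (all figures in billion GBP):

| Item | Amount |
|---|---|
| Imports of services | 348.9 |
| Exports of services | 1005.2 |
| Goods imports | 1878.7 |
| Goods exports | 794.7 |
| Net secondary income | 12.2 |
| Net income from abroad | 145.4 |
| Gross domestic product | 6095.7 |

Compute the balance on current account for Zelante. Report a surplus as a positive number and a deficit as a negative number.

-270.1

Goods balance = 794.7 - 1878.7 = -1084.0
Services balance = 1005.2 - 348.9 = 656.3
Trade balance (goods + services) = -1084.0 + 656.3 = -427.7
Net primary income = 145.4
Net secondary income = 12.2
Current account = -427.7 + 145.4 + 12.2 = -270.1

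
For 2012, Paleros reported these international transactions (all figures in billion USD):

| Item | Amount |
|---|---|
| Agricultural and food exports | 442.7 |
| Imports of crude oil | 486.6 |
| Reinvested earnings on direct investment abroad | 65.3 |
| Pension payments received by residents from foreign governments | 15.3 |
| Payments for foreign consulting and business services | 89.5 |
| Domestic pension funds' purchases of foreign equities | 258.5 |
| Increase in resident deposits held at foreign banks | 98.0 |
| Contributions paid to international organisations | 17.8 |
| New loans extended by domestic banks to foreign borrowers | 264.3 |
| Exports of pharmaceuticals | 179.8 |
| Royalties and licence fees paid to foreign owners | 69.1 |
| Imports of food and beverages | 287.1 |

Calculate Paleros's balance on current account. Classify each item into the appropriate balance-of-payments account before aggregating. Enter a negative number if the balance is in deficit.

Goods: -486.6 + 179.8 - 287.1 + 442.7 = -151.2
Services: -89.5 - 69.1 = -158.6
Primary income: 65.3
Secondary income: -17.8 + 15.3 = -2.5
Current account = (-151.2) + (-158.6) + 65.3 + (-2.5) = -247.0
(Excluded from the current account — financial account: domestic pension funds' purchases of foreign equities 258.5, increase in resident deposits held at foreign banks 98.0, new loans extended by domestic banks to foreign borrowers 264.3.)

-247.0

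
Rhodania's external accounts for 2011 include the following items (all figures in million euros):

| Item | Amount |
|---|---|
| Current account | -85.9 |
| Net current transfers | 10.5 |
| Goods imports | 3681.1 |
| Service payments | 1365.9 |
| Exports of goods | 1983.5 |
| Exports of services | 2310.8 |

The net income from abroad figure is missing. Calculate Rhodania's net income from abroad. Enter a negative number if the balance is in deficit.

656.3

Current account = goods balance + services balance + net primary income + net secondary income
Sum of the known components = -742.2
Net income from abroad = CA - (known components) = -85.9 - (-742.2) = 656.3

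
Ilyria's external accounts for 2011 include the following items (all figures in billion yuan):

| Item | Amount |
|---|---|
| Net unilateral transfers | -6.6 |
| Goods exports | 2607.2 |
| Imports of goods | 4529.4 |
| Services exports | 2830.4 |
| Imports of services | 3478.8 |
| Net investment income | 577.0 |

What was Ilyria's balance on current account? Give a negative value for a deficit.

-2000.2

Goods balance = 2607.2 - 4529.4 = -1922.2
Services balance = 2830.4 - 3478.8 = -648.4
Trade balance (goods + services) = -1922.2 + (-648.4) = -2570.6
Net primary income = 577.0
Net secondary income = -6.6
Current account = -2570.6 + 577.0 + (-6.6) = -2000.2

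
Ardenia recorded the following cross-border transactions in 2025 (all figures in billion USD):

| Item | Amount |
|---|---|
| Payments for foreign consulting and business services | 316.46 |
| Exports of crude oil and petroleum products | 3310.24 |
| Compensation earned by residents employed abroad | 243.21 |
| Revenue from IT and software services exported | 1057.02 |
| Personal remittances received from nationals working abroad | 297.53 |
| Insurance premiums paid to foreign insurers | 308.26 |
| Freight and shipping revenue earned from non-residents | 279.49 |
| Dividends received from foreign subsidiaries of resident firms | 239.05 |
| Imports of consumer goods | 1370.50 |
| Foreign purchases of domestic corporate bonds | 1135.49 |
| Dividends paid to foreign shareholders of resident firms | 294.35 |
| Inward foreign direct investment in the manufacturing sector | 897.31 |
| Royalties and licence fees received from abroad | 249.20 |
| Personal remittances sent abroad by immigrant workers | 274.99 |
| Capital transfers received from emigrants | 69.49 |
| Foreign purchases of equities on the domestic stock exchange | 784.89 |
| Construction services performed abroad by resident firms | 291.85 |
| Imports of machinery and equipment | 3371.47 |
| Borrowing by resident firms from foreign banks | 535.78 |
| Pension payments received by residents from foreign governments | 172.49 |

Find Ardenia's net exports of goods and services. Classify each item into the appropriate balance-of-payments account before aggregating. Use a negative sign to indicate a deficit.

-178.89

Goods: 3310.24 - 1370.50 - 3371.47 = -1431.73
Services: 279.49 + 1057.02 + 291.85 - 316.46 - 308.26 + 249.20 = 1252.84
Trade balance = -1431.73 + 1252.84 = -178.89
(Excluded from the trade balance — primary income: compensation earned by residents employed abroad 243.21, dividends received from foreign subsidiaries of resident firms 239.05, dividends paid to foreign shareholders of resident firms 294.35; secondary income: personal remittances received from nationals working abroad 297.53, personal remittances sent abroad by immigrant workers 274.99, pension payments received by residents from foreign governments 172.49; financial account: foreign purchases of domestic corporate bonds 1135.49, inward foreign direct investment in the manufacturing sector 897.31, foreign purchases of equities on the domestic stock exchange 784.89, borrowing by resident firms from foreign banks 535.78; capital account: capital transfers received from emigrants 69.49.)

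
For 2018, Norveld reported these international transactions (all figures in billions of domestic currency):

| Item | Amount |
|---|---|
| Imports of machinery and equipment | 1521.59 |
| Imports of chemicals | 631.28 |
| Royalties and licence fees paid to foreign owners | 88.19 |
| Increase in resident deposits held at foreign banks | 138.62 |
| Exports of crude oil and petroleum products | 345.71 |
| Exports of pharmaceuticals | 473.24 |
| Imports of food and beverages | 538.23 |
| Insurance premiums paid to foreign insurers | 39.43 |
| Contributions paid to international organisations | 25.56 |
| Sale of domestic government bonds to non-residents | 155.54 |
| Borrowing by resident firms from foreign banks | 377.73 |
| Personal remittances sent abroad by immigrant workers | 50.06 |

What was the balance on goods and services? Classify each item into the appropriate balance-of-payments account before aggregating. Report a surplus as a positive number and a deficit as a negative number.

-1999.77

Goods: 473.24 + 345.71 - 1521.59 - 631.28 - 538.23 = -1872.15
Services: -88.19 - 39.43 = -127.62
Trade balance = -1872.15 + (-127.62) = -1999.77
(Excluded from the trade balance — financial account: increase in resident deposits held at foreign banks 138.62, sale of domestic government bonds to non-residents 155.54, borrowing by resident firms from foreign banks 377.73; secondary income: contributions paid to international organisations 25.56, personal remittances sent abroad by immigrant workers 50.06.)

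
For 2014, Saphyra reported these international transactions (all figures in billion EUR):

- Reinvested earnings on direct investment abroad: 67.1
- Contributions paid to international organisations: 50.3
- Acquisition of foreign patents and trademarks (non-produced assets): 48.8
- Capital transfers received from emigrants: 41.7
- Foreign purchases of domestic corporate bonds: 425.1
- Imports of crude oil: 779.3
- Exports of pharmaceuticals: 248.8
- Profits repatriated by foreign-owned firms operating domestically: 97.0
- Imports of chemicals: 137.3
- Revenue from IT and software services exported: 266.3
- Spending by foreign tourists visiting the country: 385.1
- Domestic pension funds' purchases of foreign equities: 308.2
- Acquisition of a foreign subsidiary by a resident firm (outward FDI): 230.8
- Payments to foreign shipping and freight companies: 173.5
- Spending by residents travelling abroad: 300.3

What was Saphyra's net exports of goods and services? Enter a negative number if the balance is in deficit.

-490.2

Goods: -779.3 + 248.8 - 137.3 = -667.8
Services: -300.3 - 173.5 + 385.1 + 266.3 = 177.6
Trade balance = -667.8 + 177.6 = -490.2
(Excluded from the trade balance — primary income: reinvested earnings on direct investment abroad 67.1, profits repatriated by foreign-owned firms operating domestically 97.0; secondary income: contributions paid to international organisations 50.3; capital account: acquisition of foreign patents and trademarks (non-produced assets) 48.8, capital transfers received from emigrants 41.7; financial account: foreign purchases of domestic corporate bonds 425.1, domestic pension funds' purchases of foreign equities 308.2, acquisition of a foreign subsidiary by a resident firm (outward FDI) 230.8.)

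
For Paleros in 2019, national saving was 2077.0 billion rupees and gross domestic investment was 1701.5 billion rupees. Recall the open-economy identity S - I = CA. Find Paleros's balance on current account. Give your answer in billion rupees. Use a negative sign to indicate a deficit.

375.5

CA = S - I = 2077.0 - 1701.5 = 375.5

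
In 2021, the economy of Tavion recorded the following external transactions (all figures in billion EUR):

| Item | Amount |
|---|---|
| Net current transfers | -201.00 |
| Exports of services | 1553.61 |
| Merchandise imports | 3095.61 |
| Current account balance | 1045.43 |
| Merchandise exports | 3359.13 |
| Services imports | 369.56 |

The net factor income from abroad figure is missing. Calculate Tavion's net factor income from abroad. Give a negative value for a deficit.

-201.14

Current account = goods balance + services balance + net primary income + net secondary income
Sum of the known components = 1246.57
Net factor income from abroad = CA - (known components) = 1045.43 - 1246.57 = -201.14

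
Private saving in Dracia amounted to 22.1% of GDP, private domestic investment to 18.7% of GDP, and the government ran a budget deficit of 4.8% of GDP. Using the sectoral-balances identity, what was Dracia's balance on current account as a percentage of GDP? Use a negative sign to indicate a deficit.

By the sectoral-balances identity, CA = (S_private - I) + (T - G).
Private balance = 22.1 - 18.7 = 3.4
Government balance (T - G) = -4.8
CA = 3.4 + (-4.8) = -1.4

-1.4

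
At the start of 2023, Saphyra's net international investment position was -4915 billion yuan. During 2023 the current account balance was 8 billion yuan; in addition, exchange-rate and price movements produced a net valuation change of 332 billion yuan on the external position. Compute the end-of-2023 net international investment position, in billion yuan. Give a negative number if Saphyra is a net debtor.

-4575

Change in NIIP = current account + net valuation change = 8 + 332 = 340
End-of-year NIIP = -4915 + 340 = -4575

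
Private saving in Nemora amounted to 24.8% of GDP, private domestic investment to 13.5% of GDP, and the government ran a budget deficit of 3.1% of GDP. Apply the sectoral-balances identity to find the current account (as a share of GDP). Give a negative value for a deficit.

By the sectoral-balances identity, CA = (S_private - I) + (T - G).
Private balance = 24.8 - 13.5 = 11.3
Government balance (T - G) = -3.1
CA = 11.3 + (-3.1) = 8.2

8.2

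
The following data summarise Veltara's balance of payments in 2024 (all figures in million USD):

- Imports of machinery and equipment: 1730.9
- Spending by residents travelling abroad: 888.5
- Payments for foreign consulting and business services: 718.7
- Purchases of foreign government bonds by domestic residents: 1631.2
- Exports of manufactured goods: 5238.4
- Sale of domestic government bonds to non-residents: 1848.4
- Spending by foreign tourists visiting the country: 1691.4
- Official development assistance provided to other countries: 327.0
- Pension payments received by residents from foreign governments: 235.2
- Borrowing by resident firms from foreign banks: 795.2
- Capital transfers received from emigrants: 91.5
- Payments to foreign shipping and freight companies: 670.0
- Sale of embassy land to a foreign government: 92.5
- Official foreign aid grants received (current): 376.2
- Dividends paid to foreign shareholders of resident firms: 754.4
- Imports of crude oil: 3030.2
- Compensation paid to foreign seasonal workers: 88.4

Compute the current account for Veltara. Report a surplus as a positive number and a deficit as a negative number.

-666.9

Goods: -1730.9 + 5238.4 - 3030.2 = 477.3
Services: -888.5 - 670.0 - 718.7 + 1691.4 = -585.8
Primary income: -88.4 - 754.4 = -842.8
Secondary income: 235.2 - 327.0 + 376.2 = 284.4
Current account = 477.3 + (-585.8) + (-842.8) + 284.4 = -666.9
(Excluded from the current account — financial account: purchases of foreign government bonds by domestic residents 1631.2, sale of domestic government bonds to non-residents 1848.4, borrowing by resident firms from foreign banks 795.2; capital account: capital transfers received from emigrants 91.5, sale of embassy land to a foreign government 92.5.)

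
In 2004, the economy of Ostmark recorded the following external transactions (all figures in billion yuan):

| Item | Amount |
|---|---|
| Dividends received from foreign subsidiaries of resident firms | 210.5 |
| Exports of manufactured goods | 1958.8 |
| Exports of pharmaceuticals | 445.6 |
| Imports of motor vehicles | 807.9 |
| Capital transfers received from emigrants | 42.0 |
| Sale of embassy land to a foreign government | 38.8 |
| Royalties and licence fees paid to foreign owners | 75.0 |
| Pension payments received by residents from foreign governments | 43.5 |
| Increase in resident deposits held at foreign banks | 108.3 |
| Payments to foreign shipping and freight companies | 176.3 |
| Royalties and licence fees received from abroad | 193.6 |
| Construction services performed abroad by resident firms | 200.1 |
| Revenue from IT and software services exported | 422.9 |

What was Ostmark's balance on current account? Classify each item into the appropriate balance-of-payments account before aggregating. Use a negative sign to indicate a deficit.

Goods: 445.6 + 1958.8 - 807.9 = 1596.5
Services: 200.1 + 422.9 - 176.3 + 193.6 - 75.0 = 565.3
Primary income: 210.5
Secondary income: 43.5
Current account = 1596.5 + 565.3 + 210.5 + 43.5 = 2415.8
(Excluded from the current account — capital account: capital transfers received from emigrants 42.0, sale of embassy land to a foreign government 38.8; financial account: increase in resident deposits held at foreign banks 108.3.)

2415.8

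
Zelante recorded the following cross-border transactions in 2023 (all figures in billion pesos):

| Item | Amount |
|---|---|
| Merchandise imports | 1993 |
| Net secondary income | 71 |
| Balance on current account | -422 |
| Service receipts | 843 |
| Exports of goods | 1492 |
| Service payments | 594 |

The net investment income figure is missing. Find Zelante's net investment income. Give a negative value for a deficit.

Current account = goods balance + services balance + net primary income + net secondary income
Sum of the known components = -181
Net investment income = CA - (known components) = -422 - (-181) = -241

-241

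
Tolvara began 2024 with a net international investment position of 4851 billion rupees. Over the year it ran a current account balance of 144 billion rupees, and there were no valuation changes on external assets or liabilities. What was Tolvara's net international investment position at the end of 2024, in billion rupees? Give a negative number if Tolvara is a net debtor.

With no valuation effects, change in NIIP = current account = 144
End-of-year NIIP = 4851 + 144 = 4995

4995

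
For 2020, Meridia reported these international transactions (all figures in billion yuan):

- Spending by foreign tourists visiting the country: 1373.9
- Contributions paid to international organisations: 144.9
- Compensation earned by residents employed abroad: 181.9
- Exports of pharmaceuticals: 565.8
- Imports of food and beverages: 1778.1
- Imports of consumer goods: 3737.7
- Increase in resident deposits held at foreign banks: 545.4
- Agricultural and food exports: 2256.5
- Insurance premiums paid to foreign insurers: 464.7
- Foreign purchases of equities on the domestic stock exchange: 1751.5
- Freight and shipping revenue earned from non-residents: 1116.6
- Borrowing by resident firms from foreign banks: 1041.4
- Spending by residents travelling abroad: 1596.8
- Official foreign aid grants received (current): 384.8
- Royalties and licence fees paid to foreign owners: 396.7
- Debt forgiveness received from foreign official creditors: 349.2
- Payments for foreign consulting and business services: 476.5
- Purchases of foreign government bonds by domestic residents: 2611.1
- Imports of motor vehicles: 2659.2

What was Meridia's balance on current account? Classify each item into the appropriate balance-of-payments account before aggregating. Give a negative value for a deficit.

Goods: -3737.7 - 1778.1 - 2659.2 + 565.8 + 2256.5 = -5352.7
Services: -476.5 + 1373.9 + 1116.6 - 396.7 - 1596.8 - 464.7 = -444.2
Primary income: 181.9
Secondary income: 384.8 - 144.9 = 239.9
Current account = (-5352.7) + (-444.2) + 181.9 + 239.9 = -5375.1
(Excluded from the current account — financial account: increase in resident deposits held at foreign banks 545.4, foreign purchases of equities on the domestic stock exchange 1751.5, borrowing by resident firms from foreign banks 1041.4, purchases of foreign government bonds by domestic residents 2611.1; capital account: debt forgiveness received from foreign official creditors 349.2.)

-5375.1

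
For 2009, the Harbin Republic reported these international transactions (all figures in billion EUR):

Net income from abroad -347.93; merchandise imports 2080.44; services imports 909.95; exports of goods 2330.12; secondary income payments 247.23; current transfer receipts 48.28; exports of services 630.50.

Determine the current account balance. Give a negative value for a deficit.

-576.65

Goods balance = 2330.12 - 2080.44 = 249.68
Services balance = 630.50 - 909.95 = -279.45
Trade balance (goods + services) = 249.68 + (-279.45) = -29.77
Net primary income = -347.93
Net secondary income = 48.28 - 247.23 = -198.95
Current account = -29.77 + (-347.93) + (-198.95) = -576.65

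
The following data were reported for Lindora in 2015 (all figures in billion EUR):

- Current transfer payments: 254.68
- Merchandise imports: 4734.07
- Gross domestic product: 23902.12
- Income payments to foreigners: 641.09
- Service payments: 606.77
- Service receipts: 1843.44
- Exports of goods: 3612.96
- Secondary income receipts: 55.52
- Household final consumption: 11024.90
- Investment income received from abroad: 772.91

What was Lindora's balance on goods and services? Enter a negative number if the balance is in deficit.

Goods balance = 3612.96 - 4734.07 = -1121.11
Services balance = 1843.44 - 606.77 = 1236.67
Trade balance (goods + services) = -1121.11 + 1236.67 = 115.56

115.56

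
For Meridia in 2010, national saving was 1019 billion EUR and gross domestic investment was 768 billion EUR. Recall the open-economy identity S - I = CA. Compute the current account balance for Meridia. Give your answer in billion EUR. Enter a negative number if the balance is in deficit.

251

CA = S - I = 1019 - 768 = 251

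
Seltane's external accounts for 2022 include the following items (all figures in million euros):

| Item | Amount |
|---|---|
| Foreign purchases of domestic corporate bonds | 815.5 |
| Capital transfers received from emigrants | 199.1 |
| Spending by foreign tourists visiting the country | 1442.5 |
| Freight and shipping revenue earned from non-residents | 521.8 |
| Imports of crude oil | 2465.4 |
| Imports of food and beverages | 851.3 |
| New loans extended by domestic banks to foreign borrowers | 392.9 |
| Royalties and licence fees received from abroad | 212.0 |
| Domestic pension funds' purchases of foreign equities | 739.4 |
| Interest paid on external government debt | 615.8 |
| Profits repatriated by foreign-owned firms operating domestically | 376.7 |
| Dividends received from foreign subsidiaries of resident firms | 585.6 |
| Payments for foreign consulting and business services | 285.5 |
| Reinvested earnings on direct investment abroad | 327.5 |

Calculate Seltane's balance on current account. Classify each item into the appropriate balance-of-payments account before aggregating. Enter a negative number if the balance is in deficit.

Goods: -2465.4 - 851.3 = -3316.7
Services: 521.8 - 285.5 + 212.0 + 1442.5 = 1890.8
Primary income: -615.8 + 585.6 + 327.5 - 376.7 = -79.4
Current account = (-3316.7) + 1890.8 + (-79.4) = -1505.3
(Excluded from the current account — financial account: foreign purchases of domestic corporate bonds 815.5, new loans extended by domestic banks to foreign borrowers 392.9, domestic pension funds' purchases of foreign equities 739.4; capital account: capital transfers received from emigrants 199.1.)

-1505.3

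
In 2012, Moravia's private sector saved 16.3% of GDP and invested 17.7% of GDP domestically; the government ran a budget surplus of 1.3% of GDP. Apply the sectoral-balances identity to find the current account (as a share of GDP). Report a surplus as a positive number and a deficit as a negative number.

-0.1

By the sectoral-balances identity, CA = (S_private - I) + (T - G).
Private balance = 16.3 - 17.7 = -1.4
Government balance (T - G) = 1.3
CA = -1.4 + 1.3 = -0.1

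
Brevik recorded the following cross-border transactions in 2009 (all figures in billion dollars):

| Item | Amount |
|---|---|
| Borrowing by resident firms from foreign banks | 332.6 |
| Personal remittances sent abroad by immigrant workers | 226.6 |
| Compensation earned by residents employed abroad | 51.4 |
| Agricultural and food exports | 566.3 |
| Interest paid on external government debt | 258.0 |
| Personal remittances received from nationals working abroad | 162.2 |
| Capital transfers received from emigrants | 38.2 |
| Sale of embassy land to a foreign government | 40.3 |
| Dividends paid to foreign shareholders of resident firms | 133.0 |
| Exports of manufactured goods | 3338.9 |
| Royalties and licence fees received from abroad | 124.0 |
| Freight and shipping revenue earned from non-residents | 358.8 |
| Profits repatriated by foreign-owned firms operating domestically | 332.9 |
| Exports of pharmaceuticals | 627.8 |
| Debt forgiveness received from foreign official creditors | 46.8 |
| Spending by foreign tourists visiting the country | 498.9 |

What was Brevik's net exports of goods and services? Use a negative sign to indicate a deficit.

Goods: 566.3 + 627.8 + 3338.9 = 4533.0
Services: 498.9 + 358.8 + 124.0 = 981.7
Trade balance = 4533.0 + 981.7 = 5514.7
(Excluded from the trade balance — financial account: borrowing by resident firms from foreign banks 332.6; secondary income: personal remittances sent abroad by immigrant workers 226.6, personal remittances received from nationals working abroad 162.2; primary income: compensation earned by residents employed abroad 51.4, interest paid on external government debt 258.0, dividends paid to foreign shareholders of resident firms 133.0, profits repatriated by foreign-owned firms operating domestically 332.9; capital account: capital transfers received from emigrants 38.2, sale of embassy land to a foreign government 40.3, debt forgiveness received from foreign official creditors 46.8.)

5514.7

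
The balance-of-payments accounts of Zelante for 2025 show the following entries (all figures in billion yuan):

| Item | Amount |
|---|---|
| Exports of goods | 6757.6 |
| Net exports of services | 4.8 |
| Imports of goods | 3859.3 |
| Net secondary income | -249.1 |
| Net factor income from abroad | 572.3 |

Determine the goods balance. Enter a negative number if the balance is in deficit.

2898.3

Goods balance = 6757.6 - 3859.3 = 2898.3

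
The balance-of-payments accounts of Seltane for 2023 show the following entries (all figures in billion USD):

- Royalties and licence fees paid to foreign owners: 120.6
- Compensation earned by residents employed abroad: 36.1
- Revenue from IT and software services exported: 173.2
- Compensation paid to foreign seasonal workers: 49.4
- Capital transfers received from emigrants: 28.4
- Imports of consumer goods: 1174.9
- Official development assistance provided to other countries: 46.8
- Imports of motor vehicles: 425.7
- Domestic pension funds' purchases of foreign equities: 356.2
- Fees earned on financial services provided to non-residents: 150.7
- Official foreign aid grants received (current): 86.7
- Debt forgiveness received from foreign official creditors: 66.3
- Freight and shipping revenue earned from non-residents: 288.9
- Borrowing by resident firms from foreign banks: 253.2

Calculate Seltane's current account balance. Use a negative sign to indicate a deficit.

Goods: -1174.9 - 425.7 = -1600.6
Services: 173.2 + 288.9 - 120.6 + 150.7 = 492.2
Primary income: 36.1 - 49.4 = -13.3
Secondary income: -46.8 + 86.7 = 39.9
Current account = (-1600.6) + 492.2 + (-13.3) + 39.9 = -1081.8
(Excluded from the current account — capital account: capital transfers received from emigrants 28.4, debt forgiveness received from foreign official creditors 66.3; financial account: domestic pension funds' purchases of foreign equities 356.2, borrowing by resident firms from foreign banks 253.2.)

-1081.8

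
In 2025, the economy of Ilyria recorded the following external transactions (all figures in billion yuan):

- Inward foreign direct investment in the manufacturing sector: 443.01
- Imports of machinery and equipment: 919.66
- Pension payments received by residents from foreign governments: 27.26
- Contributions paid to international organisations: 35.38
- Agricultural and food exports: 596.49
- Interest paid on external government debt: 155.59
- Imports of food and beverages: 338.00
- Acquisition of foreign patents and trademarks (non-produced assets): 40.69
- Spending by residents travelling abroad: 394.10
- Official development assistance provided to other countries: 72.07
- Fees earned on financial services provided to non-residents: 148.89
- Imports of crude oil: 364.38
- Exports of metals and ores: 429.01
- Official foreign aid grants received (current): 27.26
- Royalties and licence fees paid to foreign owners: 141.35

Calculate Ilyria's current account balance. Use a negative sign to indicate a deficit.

Goods: 429.01 - 338.00 + 596.49 - 919.66 - 364.38 = -596.54
Services: -394.10 + 148.89 - 141.35 = -386.56
Primary income: -155.59
Secondary income: -72.07 - 35.38 + 27.26 + 27.26 = -52.93
Current account = (-596.54) + (-386.56) + (-155.59) + (-52.93) = -1191.62
(Excluded from the current account — financial account: inward foreign direct investment in the manufacturing sector 443.01; capital account: acquisition of foreign patents and trademarks (non-produced assets) 40.69.)

-1191.62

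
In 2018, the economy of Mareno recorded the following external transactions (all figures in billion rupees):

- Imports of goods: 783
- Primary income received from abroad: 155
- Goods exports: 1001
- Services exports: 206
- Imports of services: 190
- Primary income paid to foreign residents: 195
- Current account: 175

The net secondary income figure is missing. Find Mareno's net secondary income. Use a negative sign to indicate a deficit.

-19

Current account = goods balance + services balance + net primary income + net secondary income
Sum of the known components = 194
Net secondary income = CA - (known components) = 175 - 194 = -19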